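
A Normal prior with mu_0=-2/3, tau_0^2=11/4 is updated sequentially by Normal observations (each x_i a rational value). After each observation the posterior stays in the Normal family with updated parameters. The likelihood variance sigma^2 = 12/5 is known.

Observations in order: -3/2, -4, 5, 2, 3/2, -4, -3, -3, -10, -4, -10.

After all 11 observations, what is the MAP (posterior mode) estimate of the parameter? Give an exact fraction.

-1737/653

obs 1: x=-3/2 → posterior Normal(-229/206, 132/103)
obs 2: x=-4 → posterior Normal(-669/316, 66/79)
obs 3: x=5 → posterior Normal(-119/426, 44/71)
obs 4: x=2 → posterior Normal(101/536, 33/67)
obs 5: x=3/2 → posterior Normal(7/17, 132/323)
obs 6: x=-4 → posterior Normal(-29/126, 22/63)
obs 7: x=-3 → posterior Normal(-252/433, 132/433)
obs 8: x=-3 → posterior Normal(-417/488, 33/122)
obs 9: x=-10 → posterior Normal(-967/543, 44/181)
obs 10: x=-4 → posterior Normal(-1187/598, 66/299)
obs 11: x=-10 → posterior Normal(-1737/653, 132/653)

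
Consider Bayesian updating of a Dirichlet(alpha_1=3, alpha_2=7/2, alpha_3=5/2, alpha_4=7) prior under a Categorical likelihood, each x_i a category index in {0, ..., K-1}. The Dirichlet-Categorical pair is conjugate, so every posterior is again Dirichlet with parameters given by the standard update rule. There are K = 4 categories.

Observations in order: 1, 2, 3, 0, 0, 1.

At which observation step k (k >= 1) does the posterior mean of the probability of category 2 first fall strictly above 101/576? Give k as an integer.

obs 1: x=1 → posterior Dirichlet(3, 9/2, 5/2, 7)
obs 2: x=2 → posterior Dirichlet(3, 9/2, 7/2, 7)
obs 3: x=3 → posterior Dirichlet(3, 9/2, 7/2, 8)
obs 4: x=0 → posterior Dirichlet(4, 9/2, 7/2, 8)
obs 5: x=0 → posterior Dirichlet(5, 9/2, 7/2, 8)
obs 6: x=1 → posterior Dirichlet(5, 11/2, 7/2, 8)

k = 2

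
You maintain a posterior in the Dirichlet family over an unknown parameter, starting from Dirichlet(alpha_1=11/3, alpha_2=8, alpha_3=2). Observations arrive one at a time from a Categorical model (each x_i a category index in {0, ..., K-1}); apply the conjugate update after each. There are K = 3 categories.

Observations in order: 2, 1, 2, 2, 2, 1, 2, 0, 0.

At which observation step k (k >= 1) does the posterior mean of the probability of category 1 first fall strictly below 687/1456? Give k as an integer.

obs 1: x=2 → posterior Dirichlet(11/3, 8, 3)
obs 2: x=1 → posterior Dirichlet(11/3, 9, 3)
obs 3: x=2 → posterior Dirichlet(11/3, 9, 4)
obs 4: x=2 → posterior Dirichlet(11/3, 9, 5)
obs 5: x=2 → posterior Dirichlet(11/3, 9, 6)
obs 6: x=1 → posterior Dirichlet(11/3, 10, 6)
obs 7: x=2 → posterior Dirichlet(11/3, 10, 7)
obs 8: x=0 → posterior Dirichlet(14/3, 10, 7)
obs 9: x=0 → posterior Dirichlet(17/3, 10, 7)

k = 8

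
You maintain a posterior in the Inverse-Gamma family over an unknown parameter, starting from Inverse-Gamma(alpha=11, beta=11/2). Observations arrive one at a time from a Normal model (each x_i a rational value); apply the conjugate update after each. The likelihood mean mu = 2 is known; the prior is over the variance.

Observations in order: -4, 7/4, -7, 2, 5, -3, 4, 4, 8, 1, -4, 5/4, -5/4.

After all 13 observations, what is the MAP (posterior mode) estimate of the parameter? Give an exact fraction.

4067/592

obs 1: x=-4 → posterior Inverse-Gamma(23/2, 47/2)
obs 2: x=7/4 → posterior Inverse-Gamma(12, 753/32)
obs 3: x=-7 → posterior Inverse-Gamma(25/2, 2049/32)
obs 4: x=2 → posterior Inverse-Gamma(13, 2049/32)
obs 5: x=5 → posterior Inverse-Gamma(27/2, 2193/32)
obs 6: x=-3 → posterior Inverse-Gamma(14, 2593/32)
obs 7: x=4 → posterior Inverse-Gamma(29/2, 2657/32)
obs 8: x=4 → posterior Inverse-Gamma(15, 2721/32)
obs 9: x=8 → posterior Inverse-Gamma(31/2, 3297/32)
obs 10: x=1 → posterior Inverse-Gamma(16, 3313/32)
obs 11: x=-4 → posterior Inverse-Gamma(33/2, 3889/32)
obs 12: x=5/4 → posterior Inverse-Gamma(17, 1949/16)
obs 13: x=-5/4 → posterior Inverse-Gamma(35/2, 4067/32)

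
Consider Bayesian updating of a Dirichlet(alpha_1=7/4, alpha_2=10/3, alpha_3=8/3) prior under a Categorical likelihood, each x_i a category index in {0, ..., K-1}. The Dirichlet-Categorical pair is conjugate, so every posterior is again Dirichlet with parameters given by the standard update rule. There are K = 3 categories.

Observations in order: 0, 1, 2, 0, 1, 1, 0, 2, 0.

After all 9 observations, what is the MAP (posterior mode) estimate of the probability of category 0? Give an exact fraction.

obs 1: x=0 → posterior Dirichlet(11/4, 10/3, 8/3)
obs 2: x=1 → posterior Dirichlet(11/4, 13/3, 8/3)
obs 3: x=2 → posterior Dirichlet(11/4, 13/3, 11/3)
obs 4: x=0 → posterior Dirichlet(15/4, 13/3, 11/3)
obs 5: x=1 → posterior Dirichlet(15/4, 16/3, 11/3)
obs 6: x=1 → posterior Dirichlet(15/4, 19/3, 11/3)
obs 7: x=0 → posterior Dirichlet(19/4, 19/3, 11/3)
obs 8: x=2 → posterior Dirichlet(19/4, 19/3, 14/3)
obs 9: x=0 → posterior Dirichlet(23/4, 19/3, 14/3)

19/55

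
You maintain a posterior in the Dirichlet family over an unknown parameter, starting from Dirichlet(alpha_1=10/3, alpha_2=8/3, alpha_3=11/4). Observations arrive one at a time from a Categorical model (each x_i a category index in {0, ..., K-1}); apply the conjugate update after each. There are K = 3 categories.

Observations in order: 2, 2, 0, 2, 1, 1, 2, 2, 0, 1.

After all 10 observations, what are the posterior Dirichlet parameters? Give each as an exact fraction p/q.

alpha_1=16/3, alpha_2=17/3, alpha_3=31/4

obs 1: x=2 → posterior Dirichlet(10/3, 8/3, 15/4)
obs 2: x=2 → posterior Dirichlet(10/3, 8/3, 19/4)
obs 3: x=0 → posterior Dirichlet(13/3, 8/3, 19/4)
obs 4: x=2 → posterior Dirichlet(13/3, 8/3, 23/4)
obs 5: x=1 → posterior Dirichlet(13/3, 11/3, 23/4)
obs 6: x=1 → posterior Dirichlet(13/3, 14/3, 23/4)
obs 7: x=2 → posterior Dirichlet(13/3, 14/3, 27/4)
obs 8: x=2 → posterior Dirichlet(13/3, 14/3, 31/4)
obs 9: x=0 → posterior Dirichlet(16/3, 14/3, 31/4)
obs 10: x=1 → posterior Dirichlet(16/3, 17/3, 31/4)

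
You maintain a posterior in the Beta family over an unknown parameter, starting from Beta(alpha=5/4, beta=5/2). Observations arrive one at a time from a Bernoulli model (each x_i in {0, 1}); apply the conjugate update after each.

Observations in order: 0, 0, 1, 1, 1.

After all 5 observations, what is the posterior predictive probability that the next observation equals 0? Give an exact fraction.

obs 1: x=0 → posterior Beta(5/4, 7/2)
obs 2: x=0 → posterior Beta(5/4, 9/2)
obs 3: x=1 → posterior Beta(9/4, 9/2)
obs 4: x=1 → posterior Beta(13/4, 9/2)
obs 5: x=1 → posterior Beta(17/4, 9/2)

18/35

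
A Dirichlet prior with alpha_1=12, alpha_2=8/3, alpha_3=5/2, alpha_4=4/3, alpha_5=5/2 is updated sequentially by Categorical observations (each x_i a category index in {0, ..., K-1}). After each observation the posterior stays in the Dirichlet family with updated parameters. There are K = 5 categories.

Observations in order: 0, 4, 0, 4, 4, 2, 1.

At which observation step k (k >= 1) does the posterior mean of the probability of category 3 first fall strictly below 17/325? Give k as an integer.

obs 1: x=0 → posterior Dirichlet(13, 8/3, 5/2, 4/3, 5/2)
obs 2: x=4 → posterior Dirichlet(13, 8/3, 5/2, 4/3, 7/2)
obs 3: x=0 → posterior Dirichlet(14, 8/3, 5/2, 4/3, 7/2)
obs 4: x=4 → posterior Dirichlet(14, 8/3, 5/2, 4/3, 9/2)
obs 5: x=4 → posterior Dirichlet(14, 8/3, 5/2, 4/3, 11/2)
obs 6: x=2 → posterior Dirichlet(14, 8/3, 7/2, 4/3, 11/2)
obs 7: x=1 → posterior Dirichlet(14, 11/3, 7/2, 4/3, 11/2)

k = 5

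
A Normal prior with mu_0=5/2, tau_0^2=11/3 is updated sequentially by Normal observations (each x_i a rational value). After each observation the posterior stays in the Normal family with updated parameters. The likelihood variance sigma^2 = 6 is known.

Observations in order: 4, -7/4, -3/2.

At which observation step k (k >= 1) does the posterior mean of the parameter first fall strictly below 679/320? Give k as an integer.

obs 1: x=4 → posterior Normal(89/29, 66/29)
obs 2: x=-7/4 → posterior Normal(279/160, 33/20)
obs 3: x=-3/2 → posterior Normal(71/68, 22/17)

k = 2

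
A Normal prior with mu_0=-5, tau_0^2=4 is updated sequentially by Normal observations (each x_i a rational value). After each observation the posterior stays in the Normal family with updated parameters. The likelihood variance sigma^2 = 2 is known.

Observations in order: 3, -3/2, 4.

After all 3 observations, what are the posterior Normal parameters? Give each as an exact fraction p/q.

mu_0=6/7, tau_0^2=4/7

obs 1: x=3 → posterior Normal(1/3, 4/3)
obs 2: x=-3/2 → posterior Normal(-2/5, 4/5)
obs 3: x=4 → posterior Normal(6/7, 4/7)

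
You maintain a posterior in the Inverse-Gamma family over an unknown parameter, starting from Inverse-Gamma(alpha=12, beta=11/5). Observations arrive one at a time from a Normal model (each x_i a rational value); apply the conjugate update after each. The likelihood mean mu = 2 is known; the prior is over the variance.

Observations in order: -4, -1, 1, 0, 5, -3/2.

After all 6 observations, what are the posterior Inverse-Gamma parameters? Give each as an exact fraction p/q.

obs 1: x=-4 → posterior Inverse-Gamma(25/2, 101/5)
obs 2: x=-1 → posterior Inverse-Gamma(13, 247/10)
obs 3: x=1 → posterior Inverse-Gamma(27/2, 126/5)
obs 4: x=0 → posterior Inverse-Gamma(14, 136/5)
obs 5: x=5 → posterior Inverse-Gamma(29/2, 317/10)
obs 6: x=-3/2 → posterior Inverse-Gamma(15, 1513/40)

alpha=15, beta=1513/40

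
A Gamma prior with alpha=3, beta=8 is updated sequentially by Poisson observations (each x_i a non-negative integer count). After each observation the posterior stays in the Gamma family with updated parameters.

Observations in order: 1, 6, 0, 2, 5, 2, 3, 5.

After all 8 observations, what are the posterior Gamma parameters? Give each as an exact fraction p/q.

obs 1: x=1 → posterior Gamma(4, 9)
obs 2: x=6 → posterior Gamma(10, 10)
obs 3: x=0 → posterior Gamma(10, 11)
obs 4: x=2 → posterior Gamma(12, 12)
obs 5: x=5 → posterior Gamma(17, 13)
obs 6: x=2 → posterior Gamma(19, 14)
obs 7: x=3 → posterior Gamma(22, 15)
obs 8: x=5 → posterior Gamma(27, 16)

alpha=27, beta=16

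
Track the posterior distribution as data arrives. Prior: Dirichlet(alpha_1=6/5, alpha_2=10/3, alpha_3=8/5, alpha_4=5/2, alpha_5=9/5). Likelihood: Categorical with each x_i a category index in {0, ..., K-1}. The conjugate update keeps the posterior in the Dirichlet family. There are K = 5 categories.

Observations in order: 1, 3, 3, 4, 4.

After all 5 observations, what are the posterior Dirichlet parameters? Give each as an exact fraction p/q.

obs 1: x=1 → posterior Dirichlet(6/5, 13/3, 8/5, 5/2, 9/5)
obs 2: x=3 → posterior Dirichlet(6/5, 13/3, 8/5, 7/2, 9/5)
obs 3: x=3 → posterior Dirichlet(6/5, 13/3, 8/5, 9/2, 9/5)
obs 4: x=4 → posterior Dirichlet(6/5, 13/3, 8/5, 9/2, 14/5)
obs 5: x=4 → posterior Dirichlet(6/5, 13/3, 8/5, 9/2, 19/5)

alpha_1=6/5, alpha_2=13/3, alpha_3=8/5, alpha_4=9/2, alpha_5=19/5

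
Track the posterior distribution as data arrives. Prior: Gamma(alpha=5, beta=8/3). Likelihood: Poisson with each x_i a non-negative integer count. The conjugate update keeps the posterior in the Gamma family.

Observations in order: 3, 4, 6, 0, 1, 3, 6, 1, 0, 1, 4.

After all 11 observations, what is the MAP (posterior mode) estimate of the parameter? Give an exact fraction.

99/41

obs 1: x=3 → posterior Gamma(8, 11/3)
obs 2: x=4 → posterior Gamma(12, 14/3)
obs 3: x=6 → posterior Gamma(18, 17/3)
obs 4: x=0 → posterior Gamma(18, 20/3)
obs 5: x=1 → posterior Gamma(19, 23/3)
obs 6: x=3 → posterior Gamma(22, 26/3)
obs 7: x=6 → posterior Gamma(28, 29/3)
obs 8: x=1 → posterior Gamma(29, 32/3)
obs 9: x=0 → posterior Gamma(29, 35/3)
obs 10: x=1 → posterior Gamma(30, 38/3)
obs 11: x=4 → posterior Gamma(34, 41/3)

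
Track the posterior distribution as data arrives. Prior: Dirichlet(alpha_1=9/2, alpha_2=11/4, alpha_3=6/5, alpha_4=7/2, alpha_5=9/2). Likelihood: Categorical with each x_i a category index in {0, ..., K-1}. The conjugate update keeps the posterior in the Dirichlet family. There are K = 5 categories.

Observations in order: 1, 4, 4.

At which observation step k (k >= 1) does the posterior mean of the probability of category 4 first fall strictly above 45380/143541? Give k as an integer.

obs 1: x=1 → posterior Dirichlet(9/2, 15/4, 6/5, 7/2, 9/2)
obs 2: x=4 → posterior Dirichlet(9/2, 15/4, 6/5, 7/2, 11/2)
obs 3: x=4 → posterior Dirichlet(9/2, 15/4, 6/5, 7/2, 13/2)

k = 3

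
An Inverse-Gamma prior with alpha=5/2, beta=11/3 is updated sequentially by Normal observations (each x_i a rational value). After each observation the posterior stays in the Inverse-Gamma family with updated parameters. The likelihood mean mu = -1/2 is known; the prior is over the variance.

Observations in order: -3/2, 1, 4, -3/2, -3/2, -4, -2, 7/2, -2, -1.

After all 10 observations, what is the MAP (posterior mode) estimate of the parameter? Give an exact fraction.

obs 1: x=-3/2 → posterior Inverse-Gamma(3, 25/6)
obs 2: x=1 → posterior Inverse-Gamma(7/2, 127/24)
obs 3: x=4 → posterior Inverse-Gamma(4, 185/12)
obs 4: x=-3/2 → posterior Inverse-Gamma(9/2, 191/12)
obs 5: x=-3/2 → posterior Inverse-Gamma(5, 197/12)
obs 6: x=-4 → posterior Inverse-Gamma(11/2, 541/24)
obs 7: x=-2 → posterior Inverse-Gamma(6, 71/3)
obs 8: x=7/2 → posterior Inverse-Gamma(13/2, 95/3)
obs 9: x=-2 → posterior Inverse-Gamma(7, 787/24)
obs 10: x=-1 → posterior Inverse-Gamma(15/2, 395/12)

395/102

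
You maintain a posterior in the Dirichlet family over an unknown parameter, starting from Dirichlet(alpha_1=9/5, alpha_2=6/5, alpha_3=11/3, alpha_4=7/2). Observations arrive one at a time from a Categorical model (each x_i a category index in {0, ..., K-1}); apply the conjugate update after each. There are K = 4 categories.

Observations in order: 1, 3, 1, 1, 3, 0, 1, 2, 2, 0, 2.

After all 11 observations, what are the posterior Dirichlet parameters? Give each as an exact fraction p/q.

alpha_1=19/5, alpha_2=26/5, alpha_3=20/3, alpha_4=11/2

obs 1: x=1 → posterior Dirichlet(9/5, 11/5, 11/3, 7/2)
obs 2: x=3 → posterior Dirichlet(9/5, 11/5, 11/3, 9/2)
obs 3: x=1 → posterior Dirichlet(9/5, 16/5, 11/3, 9/2)
obs 4: x=1 → posterior Dirichlet(9/5, 21/5, 11/3, 9/2)
obs 5: x=3 → posterior Dirichlet(9/5, 21/5, 11/3, 11/2)
obs 6: x=0 → posterior Dirichlet(14/5, 21/5, 11/3, 11/2)
obs 7: x=1 → posterior Dirichlet(14/5, 26/5, 11/3, 11/2)
obs 8: x=2 → posterior Dirichlet(14/5, 26/5, 14/3, 11/2)
obs 9: x=2 → posterior Dirichlet(14/5, 26/5, 17/3, 11/2)
obs 10: x=0 → posterior Dirichlet(19/5, 26/5, 17/3, 11/2)
obs 11: x=2 → posterior Dirichlet(19/5, 26/5, 20/3, 11/2)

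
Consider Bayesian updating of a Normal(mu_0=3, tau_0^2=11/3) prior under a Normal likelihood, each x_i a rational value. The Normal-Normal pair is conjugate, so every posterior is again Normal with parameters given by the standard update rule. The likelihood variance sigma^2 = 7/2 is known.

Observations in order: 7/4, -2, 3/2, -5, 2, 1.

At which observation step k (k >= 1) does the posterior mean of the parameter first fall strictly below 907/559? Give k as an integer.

k = 2

obs 1: x=7/4 → posterior Normal(203/86, 77/43)
obs 2: x=-2 → posterior Normal(23/26, 77/65)
obs 3: x=3/2 → posterior Normal(181/174, 77/87)
obs 4: x=-5 → posterior Normal(-39/218, 77/109)
obs 5: x=2 → posterior Normal(49/262, 77/131)
obs 6: x=1 → posterior Normal(31/102, 77/153)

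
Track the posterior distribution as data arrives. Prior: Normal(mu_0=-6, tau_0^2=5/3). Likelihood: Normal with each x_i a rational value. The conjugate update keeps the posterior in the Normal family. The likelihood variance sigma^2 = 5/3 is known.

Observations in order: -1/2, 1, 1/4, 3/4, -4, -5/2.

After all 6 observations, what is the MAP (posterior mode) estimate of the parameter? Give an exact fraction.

-11/7

obs 1: x=-1/2 → posterior Normal(-13/4, 5/6)
obs 2: x=1 → posterior Normal(-11/6, 5/9)
obs 3: x=1/4 → posterior Normal(-21/16, 5/12)
obs 4: x=3/4 → posterior Normal(-9/10, 1/3)
obs 5: x=-4 → posterior Normal(-17/12, 5/18)
obs 6: x=-5/2 → posterior Normal(-11/7, 5/21)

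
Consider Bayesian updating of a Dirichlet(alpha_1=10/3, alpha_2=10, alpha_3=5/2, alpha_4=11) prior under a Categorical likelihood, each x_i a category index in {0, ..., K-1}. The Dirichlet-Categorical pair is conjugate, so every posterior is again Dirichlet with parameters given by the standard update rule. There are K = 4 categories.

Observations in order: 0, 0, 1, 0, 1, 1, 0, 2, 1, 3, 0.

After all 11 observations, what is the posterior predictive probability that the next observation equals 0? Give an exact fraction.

obs 1: x=0 → posterior Dirichlet(13/3, 10, 5/2, 11)
obs 2: x=0 → posterior Dirichlet(16/3, 10, 5/2, 11)
obs 3: x=1 → posterior Dirichlet(16/3, 11, 5/2, 11)
obs 4: x=0 → posterior Dirichlet(19/3, 11, 5/2, 11)
obs 5: x=1 → posterior Dirichlet(19/3, 12, 5/2, 11)
obs 6: x=1 → posterior Dirichlet(19/3, 13, 5/2, 11)
obs 7: x=0 → posterior Dirichlet(22/3, 13, 5/2, 11)
obs 8: x=2 → posterior Dirichlet(22/3, 13, 7/2, 11)
obs 9: x=1 → posterior Dirichlet(22/3, 14, 7/2, 11)
obs 10: x=3 → posterior Dirichlet(22/3, 14, 7/2, 12)
obs 11: x=0 → posterior Dirichlet(25/3, 14, 7/2, 12)

50/227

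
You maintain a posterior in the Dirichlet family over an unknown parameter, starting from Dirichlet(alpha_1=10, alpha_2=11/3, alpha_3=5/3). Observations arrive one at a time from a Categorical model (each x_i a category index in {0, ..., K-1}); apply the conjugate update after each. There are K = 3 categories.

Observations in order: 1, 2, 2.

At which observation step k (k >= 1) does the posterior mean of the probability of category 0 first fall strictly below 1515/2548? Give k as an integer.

k = 2

obs 1: x=1 → posterior Dirichlet(10, 14/3, 5/3)
obs 2: x=2 → posterior Dirichlet(10, 14/3, 8/3)
obs 3: x=2 → posterior Dirichlet(10, 14/3, 11/3)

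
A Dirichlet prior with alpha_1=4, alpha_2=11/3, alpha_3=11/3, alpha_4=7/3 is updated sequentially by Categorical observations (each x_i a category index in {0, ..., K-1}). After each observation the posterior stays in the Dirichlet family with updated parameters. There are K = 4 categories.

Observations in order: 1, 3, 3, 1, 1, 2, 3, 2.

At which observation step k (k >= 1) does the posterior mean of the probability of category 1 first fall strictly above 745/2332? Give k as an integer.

k = 4

obs 1: x=1 → posterior Dirichlet(4, 14/3, 11/3, 7/3)
obs 2: x=3 → posterior Dirichlet(4, 14/3, 11/3, 10/3)
obs 3: x=3 → posterior Dirichlet(4, 14/3, 11/3, 13/3)
obs 4: x=1 → posterior Dirichlet(4, 17/3, 11/3, 13/3)
obs 5: x=1 → posterior Dirichlet(4, 20/3, 11/3, 13/3)
obs 6: x=2 → posterior Dirichlet(4, 20/3, 14/3, 13/3)
obs 7: x=3 → posterior Dirichlet(4, 20/3, 14/3, 16/3)
obs 8: x=2 → posterior Dirichlet(4, 20/3, 17/3, 16/3)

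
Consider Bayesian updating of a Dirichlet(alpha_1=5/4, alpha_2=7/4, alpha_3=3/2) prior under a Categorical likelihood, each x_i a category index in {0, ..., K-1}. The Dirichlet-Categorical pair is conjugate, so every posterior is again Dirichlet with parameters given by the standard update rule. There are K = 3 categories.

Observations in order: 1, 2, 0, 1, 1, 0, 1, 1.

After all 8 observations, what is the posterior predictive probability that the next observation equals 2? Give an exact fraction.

obs 1: x=1 → posterior Dirichlet(5/4, 11/4, 3/2)
obs 2: x=2 → posterior Dirichlet(5/4, 11/4, 5/2)
obs 3: x=0 → posterior Dirichlet(9/4, 11/4, 5/2)
obs 4: x=1 → posterior Dirichlet(9/4, 15/4, 5/2)
obs 5: x=1 → posterior Dirichlet(9/4, 19/4, 5/2)
obs 6: x=0 → posterior Dirichlet(13/4, 19/4, 5/2)
obs 7: x=1 → posterior Dirichlet(13/4, 23/4, 5/2)
obs 8: x=1 → posterior Dirichlet(13/4, 27/4, 5/2)

1/5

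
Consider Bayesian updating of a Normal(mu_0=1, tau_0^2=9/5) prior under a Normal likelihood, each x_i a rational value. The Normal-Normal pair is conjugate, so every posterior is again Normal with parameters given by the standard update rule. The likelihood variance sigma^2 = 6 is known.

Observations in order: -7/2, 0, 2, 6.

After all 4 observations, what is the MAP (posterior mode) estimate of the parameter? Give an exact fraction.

47/44

obs 1: x=-7/2 → posterior Normal(-1/26, 18/13)
obs 2: x=0 → posterior Normal(-1/32, 9/8)
obs 3: x=2 → posterior Normal(11/38, 18/19)
obs 4: x=6 → posterior Normal(47/44, 9/11)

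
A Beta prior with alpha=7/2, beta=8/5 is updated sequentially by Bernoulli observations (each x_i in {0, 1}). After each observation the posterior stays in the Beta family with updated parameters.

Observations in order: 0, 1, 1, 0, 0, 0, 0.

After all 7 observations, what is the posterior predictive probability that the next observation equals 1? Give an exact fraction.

obs 1: x=0 → posterior Beta(7/2, 13/5)
obs 2: x=1 → posterior Beta(9/2, 13/5)
obs 3: x=1 → posterior Beta(11/2, 13/5)
obs 4: x=0 → posterior Beta(11/2, 18/5)
obs 5: x=0 → posterior Beta(11/2, 23/5)
obs 6: x=0 → posterior Beta(11/2, 28/5)
obs 7: x=0 → posterior Beta(11/2, 33/5)

5/11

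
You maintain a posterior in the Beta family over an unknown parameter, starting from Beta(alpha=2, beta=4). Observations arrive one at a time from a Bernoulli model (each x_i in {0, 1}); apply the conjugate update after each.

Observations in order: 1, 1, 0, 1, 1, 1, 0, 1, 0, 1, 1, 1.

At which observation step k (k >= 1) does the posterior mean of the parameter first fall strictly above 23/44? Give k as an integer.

k = 5

obs 1: x=1 → posterior Beta(3, 4)
obs 2: x=1 → posterior Beta(4, 4)
obs 3: x=0 → posterior Beta(4, 5)
obs 4: x=1 → posterior Beta(5, 5)
obs 5: x=1 → posterior Beta(6, 5)
obs 6: x=1 → posterior Beta(7, 5)
obs 7: x=0 → posterior Beta(7, 6)
obs 8: x=1 → posterior Beta(8, 6)
obs 9: x=0 → posterior Beta(8, 7)
obs 10: x=1 → posterior Beta(9, 7)
obs 11: x=1 → posterior Beta(10, 7)
obs 12: x=1 → posterior Beta(11, 7)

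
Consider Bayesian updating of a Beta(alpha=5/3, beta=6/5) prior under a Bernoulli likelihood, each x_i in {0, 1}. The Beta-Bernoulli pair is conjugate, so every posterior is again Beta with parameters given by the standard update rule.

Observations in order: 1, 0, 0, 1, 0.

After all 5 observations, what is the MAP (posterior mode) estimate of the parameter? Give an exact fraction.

obs 1: x=1 → posterior Beta(8/3, 6/5)
obs 2: x=0 → posterior Beta(8/3, 11/5)
obs 3: x=0 → posterior Beta(8/3, 16/5)
obs 4: x=1 → posterior Beta(11/3, 16/5)
obs 5: x=0 → posterior Beta(11/3, 21/5)

5/11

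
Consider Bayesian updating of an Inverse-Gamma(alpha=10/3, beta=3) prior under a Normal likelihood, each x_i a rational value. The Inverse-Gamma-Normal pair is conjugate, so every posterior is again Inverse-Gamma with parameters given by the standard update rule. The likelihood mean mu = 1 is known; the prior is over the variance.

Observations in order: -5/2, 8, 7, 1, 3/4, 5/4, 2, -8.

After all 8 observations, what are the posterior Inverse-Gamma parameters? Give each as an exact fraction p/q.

obs 1: x=-5/2 → posterior Inverse-Gamma(23/6, 73/8)
obs 2: x=8 → posterior Inverse-Gamma(13/3, 269/8)
obs 3: x=7 → posterior Inverse-Gamma(29/6, 413/8)
obs 4: x=1 → posterior Inverse-Gamma(16/3, 413/8)
obs 5: x=3/4 → posterior Inverse-Gamma(35/6, 1653/32)
obs 6: x=5/4 → posterior Inverse-Gamma(19/3, 827/16)
obs 7: x=2 → posterior Inverse-Gamma(41/6, 835/16)
obs 8: x=-8 → posterior Inverse-Gamma(22/3, 1483/16)

alpha=22/3, beta=1483/16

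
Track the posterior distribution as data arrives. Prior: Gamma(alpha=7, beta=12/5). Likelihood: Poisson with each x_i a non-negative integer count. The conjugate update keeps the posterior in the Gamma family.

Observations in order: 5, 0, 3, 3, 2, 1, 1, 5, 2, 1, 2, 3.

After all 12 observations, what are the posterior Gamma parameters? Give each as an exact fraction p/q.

obs 1: x=5 → posterior Gamma(12, 17/5)
obs 2: x=0 → posterior Gamma(12, 22/5)
obs 3: x=3 → posterior Gamma(15, 27/5)
obs 4: x=3 → posterior Gamma(18, 32/5)
obs 5: x=2 → posterior Gamma(20, 37/5)
obs 6: x=1 → posterior Gamma(21, 42/5)
obs 7: x=1 → posterior Gamma(22, 47/5)
obs 8: x=5 → posterior Gamma(27, 52/5)
obs 9: x=2 → posterior Gamma(29, 57/5)
obs 10: x=1 → posterior Gamma(30, 62/5)
obs 11: x=2 → posterior Gamma(32, 67/5)
obs 12: x=3 → posterior Gamma(35, 72/5)

alpha=35, beta=72/5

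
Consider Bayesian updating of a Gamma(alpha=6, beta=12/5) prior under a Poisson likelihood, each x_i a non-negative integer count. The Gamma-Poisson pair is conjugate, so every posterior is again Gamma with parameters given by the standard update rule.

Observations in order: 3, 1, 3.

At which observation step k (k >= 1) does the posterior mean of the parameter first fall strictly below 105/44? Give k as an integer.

k = 2

obs 1: x=3 → posterior Gamma(9, 17/5)
obs 2: x=1 → posterior Gamma(10, 22/5)
obs 3: x=3 → posterior Gamma(13, 27/5)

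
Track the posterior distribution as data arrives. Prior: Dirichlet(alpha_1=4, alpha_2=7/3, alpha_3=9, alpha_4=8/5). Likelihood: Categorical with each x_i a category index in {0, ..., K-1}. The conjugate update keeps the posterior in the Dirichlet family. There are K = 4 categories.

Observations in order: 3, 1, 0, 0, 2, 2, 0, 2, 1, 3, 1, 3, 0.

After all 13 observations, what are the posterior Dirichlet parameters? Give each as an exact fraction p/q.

obs 1: x=3 → posterior Dirichlet(4, 7/3, 9, 13/5)
obs 2: x=1 → posterior Dirichlet(4, 10/3, 9, 13/5)
obs 3: x=0 → posterior Dirichlet(5, 10/3, 9, 13/5)
obs 4: x=0 → posterior Dirichlet(6, 10/3, 9, 13/5)
obs 5: x=2 → posterior Dirichlet(6, 10/3, 10, 13/5)
obs 6: x=2 → posterior Dirichlet(6, 10/3, 11, 13/5)
obs 7: x=0 → posterior Dirichlet(7, 10/3, 11, 13/5)
obs 8: x=2 → posterior Dirichlet(7, 10/3, 12, 13/5)
obs 9: x=1 → posterior Dirichlet(7, 13/3, 12, 13/5)
obs 10: x=3 → posterior Dirichlet(7, 13/3, 12, 18/5)
obs 11: x=1 → posterior Dirichlet(7, 16/3, 12, 18/5)
obs 12: x=3 → posterior Dirichlet(7, 16/3, 12, 23/5)
obs 13: x=0 → posterior Dirichlet(8, 16/3, 12, 23/5)

alpha_1=8, alpha_2=16/3, alpha_3=12, alpha_4=23/5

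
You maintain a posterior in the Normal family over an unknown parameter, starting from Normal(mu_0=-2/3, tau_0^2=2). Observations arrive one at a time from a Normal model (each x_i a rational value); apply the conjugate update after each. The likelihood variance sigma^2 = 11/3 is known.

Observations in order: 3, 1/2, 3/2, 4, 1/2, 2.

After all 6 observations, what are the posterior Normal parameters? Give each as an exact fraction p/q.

obs 1: x=3 → posterior Normal(32/51, 22/17)
obs 2: x=1/2 → posterior Normal(41/69, 22/23)
obs 3: x=3/2 → posterior Normal(68/87, 22/29)
obs 4: x=4 → posterior Normal(4/3, 22/35)
obs 5: x=1/2 → posterior Normal(149/123, 22/41)
obs 6: x=2 → posterior Normal(185/141, 22/47)

mu_0=185/141, tau_0^2=22/47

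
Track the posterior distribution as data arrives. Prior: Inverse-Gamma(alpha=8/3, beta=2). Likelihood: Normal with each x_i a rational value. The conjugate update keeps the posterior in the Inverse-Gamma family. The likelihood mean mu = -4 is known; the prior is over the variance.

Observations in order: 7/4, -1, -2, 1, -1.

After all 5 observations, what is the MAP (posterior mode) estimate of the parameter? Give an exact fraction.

4035/592

obs 1: x=7/4 → posterior Inverse-Gamma(19/6, 593/32)
obs 2: x=-1 → posterior Inverse-Gamma(11/3, 737/32)
obs 3: x=-2 → posterior Inverse-Gamma(25/6, 801/32)
obs 4: x=1 → posterior Inverse-Gamma(14/3, 1201/32)
obs 5: x=-1 → posterior Inverse-Gamma(31/6, 1345/32)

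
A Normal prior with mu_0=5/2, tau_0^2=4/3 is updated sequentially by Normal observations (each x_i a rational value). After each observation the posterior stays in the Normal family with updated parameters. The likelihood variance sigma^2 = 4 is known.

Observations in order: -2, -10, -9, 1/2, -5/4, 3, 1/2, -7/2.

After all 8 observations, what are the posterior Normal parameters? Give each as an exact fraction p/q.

obs 1: x=-2 → posterior Normal(11/8, 1)
obs 2: x=-10 → posterior Normal(-9/10, 4/5)
obs 3: x=-9 → posterior Normal(-9/4, 2/3)
obs 4: x=1/2 → posterior Normal(-13/7, 4/7)
obs 5: x=-5/4 → posterior Normal(-57/32, 1/2)
obs 6: x=3 → posterior Normal(-5/4, 4/9)
obs 7: x=1/2 → posterior Normal(-43/40, 2/5)
obs 8: x=-7/2 → posterior Normal(-57/44, 4/11)

mu_0=-57/44, tau_0^2=4/11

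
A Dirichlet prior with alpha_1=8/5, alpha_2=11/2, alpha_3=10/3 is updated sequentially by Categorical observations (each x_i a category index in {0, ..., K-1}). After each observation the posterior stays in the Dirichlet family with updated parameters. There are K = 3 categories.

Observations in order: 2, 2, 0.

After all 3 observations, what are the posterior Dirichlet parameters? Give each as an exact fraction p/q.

obs 1: x=2 → posterior Dirichlet(8/5, 11/2, 13/3)
obs 2: x=2 → posterior Dirichlet(8/5, 11/2, 16/3)
obs 3: x=0 → posterior Dirichlet(13/5, 11/2, 16/3)

alpha_1=13/5, alpha_2=11/2, alpha_3=16/3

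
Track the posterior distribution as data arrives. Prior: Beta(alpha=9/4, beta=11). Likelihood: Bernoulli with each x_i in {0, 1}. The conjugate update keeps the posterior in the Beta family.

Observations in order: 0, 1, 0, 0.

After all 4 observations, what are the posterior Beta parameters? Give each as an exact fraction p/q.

alpha=13/4, beta=14

obs 1: x=0 → posterior Beta(9/4, 12)
obs 2: x=1 → posterior Beta(13/4, 12)
obs 3: x=0 → posterior Beta(13/4, 13)
obs 4: x=0 → posterior Beta(13/4, 14)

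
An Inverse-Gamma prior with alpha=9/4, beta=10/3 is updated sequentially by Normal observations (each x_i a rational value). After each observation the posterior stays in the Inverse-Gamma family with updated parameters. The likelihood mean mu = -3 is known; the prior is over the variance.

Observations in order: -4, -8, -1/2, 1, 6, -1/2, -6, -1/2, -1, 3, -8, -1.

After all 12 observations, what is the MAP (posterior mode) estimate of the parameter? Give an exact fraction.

obs 1: x=-4 → posterior Inverse-Gamma(11/4, 23/6)
obs 2: x=-8 → posterior Inverse-Gamma(13/4, 49/3)
obs 3: x=-1/2 → posterior Inverse-Gamma(15/4, 467/24)
obs 4: x=1 → posterior Inverse-Gamma(17/4, 659/24)
obs 5: x=6 → posterior Inverse-Gamma(19/4, 1631/24)
obs 6: x=-1/2 → posterior Inverse-Gamma(21/4, 853/12)
obs 7: x=-6 → posterior Inverse-Gamma(23/4, 907/12)
obs 8: x=-1/2 → posterior Inverse-Gamma(25/4, 1889/24)
obs 9: x=-1 → posterior Inverse-Gamma(27/4, 1937/24)
obs 10: x=3 → posterior Inverse-Gamma(29/4, 2369/24)
obs 11: x=-8 → posterior Inverse-Gamma(31/4, 2669/24)
obs 12: x=-1 → posterior Inverse-Gamma(33/4, 2717/24)

2717/222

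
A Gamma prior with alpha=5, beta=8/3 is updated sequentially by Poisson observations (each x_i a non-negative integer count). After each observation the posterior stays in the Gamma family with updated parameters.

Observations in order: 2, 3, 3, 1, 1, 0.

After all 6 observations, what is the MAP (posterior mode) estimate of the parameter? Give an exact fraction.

21/13

obs 1: x=2 → posterior Gamma(7, 11/3)
obs 2: x=3 → posterior Gamma(10, 14/3)
obs 3: x=3 → posterior Gamma(13, 17/3)
obs 4: x=1 → posterior Gamma(14, 20/3)
obs 5: x=1 → posterior Gamma(15, 23/3)
obs 6: x=0 → posterior Gamma(15, 26/3)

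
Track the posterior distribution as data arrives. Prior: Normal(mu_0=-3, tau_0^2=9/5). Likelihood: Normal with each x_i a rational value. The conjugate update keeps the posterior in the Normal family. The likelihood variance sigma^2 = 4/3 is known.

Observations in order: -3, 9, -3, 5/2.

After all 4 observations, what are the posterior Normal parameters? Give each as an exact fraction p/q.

obs 1: x=-3 → posterior Normal(-3, 36/47)
obs 2: x=9 → posterior Normal(51/37, 18/37)
obs 3: x=-3 → posterior Normal(21/101, 36/101)
obs 4: x=5/2 → posterior Normal(177/256, 9/32)

mu_0=177/256, tau_0^2=9/32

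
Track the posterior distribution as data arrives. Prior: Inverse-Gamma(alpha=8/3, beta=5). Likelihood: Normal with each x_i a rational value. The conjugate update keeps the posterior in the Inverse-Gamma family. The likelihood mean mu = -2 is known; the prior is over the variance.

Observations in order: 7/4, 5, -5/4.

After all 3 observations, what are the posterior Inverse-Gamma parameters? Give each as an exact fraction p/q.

obs 1: x=7/4 → posterior Inverse-Gamma(19/6, 385/32)
obs 2: x=5 → posterior Inverse-Gamma(11/3, 1169/32)
obs 3: x=-5/4 → posterior Inverse-Gamma(25/6, 589/16)

alpha=25/6, beta=589/16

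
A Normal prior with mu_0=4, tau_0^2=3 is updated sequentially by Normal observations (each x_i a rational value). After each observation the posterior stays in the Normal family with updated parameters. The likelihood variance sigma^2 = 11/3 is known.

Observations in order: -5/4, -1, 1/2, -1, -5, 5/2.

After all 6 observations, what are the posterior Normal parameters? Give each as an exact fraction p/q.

mu_0=-1/20, tau_0^2=33/65

obs 1: x=-5/4 → posterior Normal(131/80, 33/20)
obs 2: x=-1 → posterior Normal(95/116, 33/29)
obs 3: x=1/2 → posterior Normal(113/152, 33/38)
obs 4: x=-1 → posterior Normal(77/188, 33/47)
obs 5: x=-5 → posterior Normal(-103/224, 33/56)
obs 6: x=5/2 → posterior Normal(-1/20, 33/65)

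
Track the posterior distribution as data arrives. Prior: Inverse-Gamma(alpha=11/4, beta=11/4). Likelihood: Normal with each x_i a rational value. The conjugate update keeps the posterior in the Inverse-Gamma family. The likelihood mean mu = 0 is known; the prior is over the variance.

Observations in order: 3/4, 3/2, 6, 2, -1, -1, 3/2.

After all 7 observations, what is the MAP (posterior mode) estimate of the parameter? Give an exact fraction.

29/8

obs 1: x=3/4 → posterior Inverse-Gamma(13/4, 97/32)
obs 2: x=3/2 → posterior Inverse-Gamma(15/4, 133/32)
obs 3: x=6 → posterior Inverse-Gamma(17/4, 709/32)
obs 4: x=2 → posterior Inverse-Gamma(19/4, 773/32)
obs 5: x=-1 → posterior Inverse-Gamma(21/4, 789/32)
obs 6: x=-1 → posterior Inverse-Gamma(23/4, 805/32)
obs 7: x=3/2 → posterior Inverse-Gamma(25/4, 841/32)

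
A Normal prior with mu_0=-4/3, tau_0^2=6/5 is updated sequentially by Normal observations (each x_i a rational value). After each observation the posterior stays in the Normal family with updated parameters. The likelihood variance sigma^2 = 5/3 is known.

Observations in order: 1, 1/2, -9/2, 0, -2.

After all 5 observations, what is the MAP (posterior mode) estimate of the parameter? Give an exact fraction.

-74/69

obs 1: x=1 → posterior Normal(-46/129, 30/43)
obs 2: x=1/2 → posterior Normal(-19/183, 30/61)
obs 3: x=-9/2 → posterior Normal(-262/237, 30/79)
obs 4: x=0 → posterior Normal(-262/291, 30/97)
obs 5: x=-2 → posterior Normal(-74/69, 6/23)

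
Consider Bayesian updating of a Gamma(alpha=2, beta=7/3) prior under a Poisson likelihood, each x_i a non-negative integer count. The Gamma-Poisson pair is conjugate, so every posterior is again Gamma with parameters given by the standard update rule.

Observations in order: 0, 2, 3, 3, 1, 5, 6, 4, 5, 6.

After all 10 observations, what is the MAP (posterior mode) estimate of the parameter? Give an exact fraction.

108/37

obs 1: x=0 → posterior Gamma(2, 10/3)
obs 2: x=2 → posterior Gamma(4, 13/3)
obs 3: x=3 → posterior Gamma(7, 16/3)
obs 4: x=3 → posterior Gamma(10, 19/3)
obs 5: x=1 → posterior Gamma(11, 22/3)
obs 6: x=5 → posterior Gamma(16, 25/3)
obs 7: x=6 → posterior Gamma(22, 28/3)
obs 8: x=4 → posterior Gamma(26, 31/3)
obs 9: x=5 → posterior Gamma(31, 34/3)
obs 10: x=6 → posterior Gamma(37, 37/3)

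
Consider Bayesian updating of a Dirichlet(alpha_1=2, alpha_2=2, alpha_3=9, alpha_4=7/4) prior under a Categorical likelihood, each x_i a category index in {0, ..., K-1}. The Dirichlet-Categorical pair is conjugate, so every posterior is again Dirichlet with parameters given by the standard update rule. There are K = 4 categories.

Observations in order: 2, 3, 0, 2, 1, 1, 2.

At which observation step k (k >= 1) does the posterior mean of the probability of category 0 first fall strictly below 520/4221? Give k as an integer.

k = 2

obs 1: x=2 → posterior Dirichlet(2, 2, 10, 7/4)
obs 2: x=3 → posterior Dirichlet(2, 2, 10, 11/4)
obs 3: x=0 → posterior Dirichlet(3, 2, 10, 11/4)
obs 4: x=2 → posterior Dirichlet(3, 2, 11, 11/4)
obs 5: x=1 → posterior Dirichlet(3, 3, 11, 11/4)
obs 6: x=1 → posterior Dirichlet(3, 4, 11, 11/4)
obs 7: x=2 → posterior Dirichlet(3, 4, 12, 11/4)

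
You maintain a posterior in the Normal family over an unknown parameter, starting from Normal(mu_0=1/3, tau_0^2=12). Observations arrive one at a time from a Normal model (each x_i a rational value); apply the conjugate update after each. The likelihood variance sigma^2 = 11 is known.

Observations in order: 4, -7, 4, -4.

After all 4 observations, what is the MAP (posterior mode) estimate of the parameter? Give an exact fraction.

-97/177

obs 1: x=4 → posterior Normal(155/69, 132/23)
obs 2: x=-7 → posterior Normal(-97/105, 132/35)
obs 3: x=4 → posterior Normal(1/3, 132/47)
obs 4: x=-4 → posterior Normal(-97/177, 132/59)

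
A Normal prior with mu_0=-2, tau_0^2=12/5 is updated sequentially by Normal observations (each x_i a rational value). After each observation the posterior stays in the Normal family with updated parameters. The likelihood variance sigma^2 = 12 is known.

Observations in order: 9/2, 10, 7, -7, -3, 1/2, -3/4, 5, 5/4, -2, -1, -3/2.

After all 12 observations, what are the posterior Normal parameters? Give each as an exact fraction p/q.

mu_0=3/17, tau_0^2=12/17

obs 1: x=9/2 → posterior Normal(-11/12, 2)
obs 2: x=10 → posterior Normal(9/14, 12/7)
obs 3: x=7 → posterior Normal(23/16, 3/2)
obs 4: x=-7 → posterior Normal(1/2, 4/3)
obs 5: x=-3 → posterior Normal(3/20, 6/5)
obs 6: x=1/2 → posterior Normal(2/11, 12/11)
obs 7: x=-3/4 → posterior Normal(5/48, 1)
obs 8: x=5 → posterior Normal(25/52, 12/13)
obs 9: x=5/4 → posterior Normal(15/28, 6/7)
obs 10: x=-2 → posterior Normal(11/30, 4/5)
obs 11: x=-1 → posterior Normal(9/32, 3/4)
obs 12: x=-3/2 → posterior Normal(3/17, 12/17)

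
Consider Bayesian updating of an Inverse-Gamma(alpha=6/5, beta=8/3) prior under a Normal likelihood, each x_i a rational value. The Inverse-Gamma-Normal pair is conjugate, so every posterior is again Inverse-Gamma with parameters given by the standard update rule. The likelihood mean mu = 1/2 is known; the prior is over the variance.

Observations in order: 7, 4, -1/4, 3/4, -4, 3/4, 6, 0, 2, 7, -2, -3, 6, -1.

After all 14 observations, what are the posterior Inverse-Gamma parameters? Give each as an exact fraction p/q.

alpha=41/5, beta=9925/96

obs 1: x=7 → posterior Inverse-Gamma(17/10, 571/24)
obs 2: x=4 → posterior Inverse-Gamma(11/5, 359/12)
obs 3: x=-1/4 → posterior Inverse-Gamma(27/10, 2899/96)
obs 4: x=3/4 → posterior Inverse-Gamma(16/5, 1451/48)
obs 5: x=-4 → posterior Inverse-Gamma(37/10, 1937/48)
obs 6: x=3/4 → posterior Inverse-Gamma(21/5, 3877/96)
obs 7: x=6 → posterior Inverse-Gamma(47/10, 5329/96)
obs 8: x=0 → posterior Inverse-Gamma(26/5, 5341/96)
obs 9: x=2 → posterior Inverse-Gamma(57/10, 5449/96)
obs 10: x=7 → posterior Inverse-Gamma(31/5, 7477/96)
obs 11: x=-2 → posterior Inverse-Gamma(67/10, 7777/96)
obs 12: x=-3 → posterior Inverse-Gamma(36/5, 8365/96)
obs 13: x=6 → posterior Inverse-Gamma(77/10, 9817/96)
obs 14: x=-1 → posterior Inverse-Gamma(41/5, 9925/96)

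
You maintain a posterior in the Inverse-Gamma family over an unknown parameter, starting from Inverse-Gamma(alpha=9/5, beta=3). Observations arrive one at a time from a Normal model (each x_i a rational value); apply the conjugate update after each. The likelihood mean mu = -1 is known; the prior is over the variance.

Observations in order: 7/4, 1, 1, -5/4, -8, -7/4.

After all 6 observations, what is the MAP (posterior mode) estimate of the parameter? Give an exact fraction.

obs 1: x=7/4 → posterior Inverse-Gamma(23/10, 217/32)
obs 2: x=1 → posterior Inverse-Gamma(14/5, 281/32)
obs 3: x=1 → posterior Inverse-Gamma(33/10, 345/32)
obs 4: x=-5/4 → posterior Inverse-Gamma(19/5, 173/16)
obs 5: x=-8 → posterior Inverse-Gamma(43/10, 565/16)
obs 6: x=-7/4 → posterior Inverse-Gamma(24/5, 1139/32)

5695/928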